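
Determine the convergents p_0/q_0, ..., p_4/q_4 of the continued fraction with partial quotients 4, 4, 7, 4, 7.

Using the convergent recurrence p_i = a_i*p_{i-1} + p_{i-2}, q_i = a_i*q_{i-1} + q_{i-2} with p_{-2}=0, p_{-1}=1, q_{-2}=1, q_{-1}=0:
  i=0: a_0=4, p_0 = 4*1 + 0 = 4, q_0 = 4*0 + 1 = 1.
  i=1: a_1=4, p_1 = 4*4 + 1 = 17, q_1 = 4*1 + 0 = 4.
  i=2: a_2=7, p_2 = 7*17 + 4 = 123, q_2 = 7*4 + 1 = 29.
  i=3: a_3=4, p_3 = 4*123 + 17 = 509, q_3 = 4*29 + 4 = 120.
  i=4: a_4=7, p_4 = 7*509 + 123 = 3686, q_4 = 7*120 + 29 = 869.

4/1, 17/4, 123/29, 509/120, 3686/869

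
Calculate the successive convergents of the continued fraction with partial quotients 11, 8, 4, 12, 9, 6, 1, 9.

Using the convergent recurrence p_i = a_i*p_{i-1} + p_{i-2}, q_i = a_i*q_{i-1} + q_{i-2} with p_{-2}=0, p_{-1}=1, q_{-2}=1, q_{-1}=0:
  i=0: a_0=11, p_0 = 11*1 + 0 = 11, q_0 = 11*0 + 1 = 1.
  i=1: a_1=8, p_1 = 8*11 + 1 = 89, q_1 = 8*1 + 0 = 8.
  i=2: a_2=4, p_2 = 4*89 + 11 = 367, q_2 = 4*8 + 1 = 33.
  i=3: a_3=12, p_3 = 12*367 + 89 = 4493, q_3 = 12*33 + 8 = 404.
  i=4: a_4=9, p_4 = 9*4493 + 367 = 40804, q_4 = 9*404 + 33 = 3669.
  i=5: a_5=6, p_5 = 6*40804 + 4493 = 249317, q_5 = 6*3669 + 404 = 22418.
  i=6: a_6=1, p_6 = 1*249317 + 40804 = 290121, q_6 = 1*22418 + 3669 = 26087.
  i=7: a_7=9, p_7 = 9*290121 + 249317 = 2860406, q_7 = 9*26087 + 22418 = 257201.

11/1, 89/8, 367/33, 4493/404, 40804/3669, 249317/22418, 290121/26087, 2860406/257201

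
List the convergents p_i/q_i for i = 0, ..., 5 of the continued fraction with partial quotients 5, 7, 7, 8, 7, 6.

5/1, 36/7, 257/50, 2092/407, 14901/2899, 91498/17801

Using the convergent recurrence p_i = a_i*p_{i-1} + p_{i-2}, q_i = a_i*q_{i-1} + q_{i-2} with p_{-2}=0, p_{-1}=1, q_{-2}=1, q_{-1}=0:
  i=0: a_0=5, p_0 = 5*1 + 0 = 5, q_0 = 5*0 + 1 = 1.
  i=1: a_1=7, p_1 = 7*5 + 1 = 36, q_1 = 7*1 + 0 = 7.
  i=2: a_2=7, p_2 = 7*36 + 5 = 257, q_2 = 7*7 + 1 = 50.
  i=3: a_3=8, p_3 = 8*257 + 36 = 2092, q_3 = 8*50 + 7 = 407.
  i=4: a_4=7, p_4 = 7*2092 + 257 = 14901, q_4 = 7*407 + 50 = 2899.
  i=5: a_5=6, p_5 = 6*14901 + 2092 = 91498, q_5 = 6*2899 + 407 = 17801.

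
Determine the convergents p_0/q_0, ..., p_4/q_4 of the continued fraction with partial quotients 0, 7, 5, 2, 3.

0/1, 1/7, 5/36, 11/79, 38/273

Using the convergent recurrence p_i = a_i*p_{i-1} + p_{i-2}, q_i = a_i*q_{i-1} + q_{i-2} with p_{-2}=0, p_{-1}=1, q_{-2}=1, q_{-1}=0:
  i=0: a_0=0, p_0 = 0*1 + 0 = 0, q_0 = 0*0 + 1 = 1.
  i=1: a_1=7, p_1 = 7*0 + 1 = 1, q_1 = 7*1 + 0 = 7.
  i=2: a_2=5, p_2 = 5*1 + 0 = 5, q_2 = 5*7 + 1 = 36.
  i=3: a_3=2, p_3 = 2*5 + 1 = 11, q_3 = 2*36 + 7 = 79.
  i=4: a_4=3, p_4 = 3*11 + 5 = 38, q_4 = 3*79 + 36 = 273.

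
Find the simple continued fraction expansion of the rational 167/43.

Run the Euclidean algorithm on 167 and 43; the successive quotients are the partial quotients a_0, a_1, ... (each step inverts the fractional part left over by the previous one):
  167 = 3*43 + 38, so a_0 = 3.
  43 = 1*38 + 5, so a_1 = 1.
  38 = 7*5 + 3, so a_2 = 7.
  5 = 1*3 + 2, so a_3 = 1.
  3 = 1*2 + 1, so a_4 = 1.
  2 = 2*1 + 0, so a_5 = 2.
The remainder reaches 0 after 6 divisions, so the expansion has 6 partial quotients, read off in order.

[3; 1, 7, 1, 1, 2]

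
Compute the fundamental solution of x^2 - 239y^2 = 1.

(x, y) = (6195120, 400729)

First expand sqrt(239) as a continued fraction. With x_i = (sqrt(239) + m_i)/d_i and (m_0, d_0) = (0, 1): a_0 = floor(sqrt(239)) = 15, since 15^2 = 225 <= 239 < 256 = 16^2.
Iterate m_{i+1} = d_i*a_i - m_i, d_{i+1} = (239 - m_{i+1}^2)/d_i, a_{i+1} = floor((a_0 + m_{i+1})/d_{i+1}):
  m_1 = 1*15 - 0 = 15, d_1 = (239 - 15^2)/1 = 14/1 = 14, a_1 = floor((15 + 15)/14) = 2.
  m_2 = 14*2 - 15 = 13, d_2 = (239 - 13^2)/14 = 70/14 = 5, a_2 = floor((15 + 13)/5) = 5.
  m_3 = 5*5 - 13 = 12, d_3 = (239 - 12^2)/5 = 95/5 = 19, a_3 = floor((15 + 12)/19) = 1.
  m_4 = 19*1 - 12 = 7, d_4 = (239 - 7^2)/19 = 190/19 = 10, a_4 = floor((15 + 7)/10) = 2.
  m_5 = 10*2 - 7 = 13, d_5 = (239 - 13^2)/10 = 70/10 = 7, a_5 = floor((15 + 13)/7) = 4.
  m_6 = 7*4 - 13 = 15, d_6 = (239 - 15^2)/7 = 14/7 = 2, a_6 = floor((15 + 15)/2) = 15.
  m_7 = 2*15 - 15 = 15, d_7 = (239 - 15^2)/2 = 14/2 = 7, a_7 = floor((15 + 15)/7) = 4.
  m_8 = 7*4 - 15 = 13, d_8 = (239 - 13^2)/7 = 70/7 = 10, a_8 = floor((15 + 13)/10) = 2.
  m_9 = 10*2 - 13 = 7, d_9 = (239 - 7^2)/10 = 190/10 = 19, a_9 = floor((15 + 7)/19) = 1.
  m_10 = 19*1 - 7 = 12, d_10 = (239 - 12^2)/19 = 95/19 = 5, a_10 = floor((15 + 12)/5) = 5.
  m_11 = 5*5 - 12 = 13, d_11 = (239 - 13^2)/5 = 70/5 = 14, a_11 = floor((15 + 13)/14) = 2.
  m_12 = 14*2 - 13 = 15, d_12 = (239 - 15^2)/14 = 14/14 = 1, a_12 = floor((15 + 15)/1) = 30.
  m_13 = 1*30 - 15 = 15, d_13 = (239 - 15^2)/1 = 14/1 = 14: (m_13, d_13) = (m_1, d_1) = (15, 14), so from here the quotients repeat a_1, ..., a_12; the period length is 12.
So sqrt(239) = [15; (2, 5, 1, 2, 4, 15, 4, 2, 1, 5, 2, 30)] with period length k = 12.
k is even, so the fundamental solution of x^2 - 239y^2 = 1 is (p_{k-1}, q_{k-1}) = (p_11, q_11); compute convergents through index 11.
Convergents (p_i = a_i*p_{i-1} + p_{i-2}, q_i = a_i*q_{i-1} + q_{i-2} with p_{-2}=0, p_{-1}=1, q_{-2}=1, q_{-1}=0):
  i=0: a_0=15, p_0 = 15*1 + 0 = 15, q_0 = 15*0 + 1 = 1.
  i=1: a_1=2, p_1 = 2*15 + 1 = 31, q_1 = 2*1 + 0 = 2.
  i=2: a_2=5, p_2 = 5*31 + 15 = 170, q_2 = 5*2 + 1 = 11.
  i=3: a_3=1, p_3 = 1*170 + 31 = 201, q_3 = 1*11 + 2 = 13.
  i=4: a_4=2, p_4 = 2*201 + 170 = 572, q_4 = 2*13 + 11 = 37.
  i=5: a_5=4, p_5 = 4*572 + 201 = 2489, q_5 = 4*37 + 13 = 161.
  i=6: a_6=15, p_6 = 15*2489 + 572 = 37907, q_6 = 15*161 + 37 = 2452.
  i=7: a_7=4, p_7 = 4*37907 + 2489 = 154117, q_7 = 4*2452 + 161 = 9969.
  i=8: a_8=2, p_8 = 2*154117 + 37907 = 346141, q_8 = 2*9969 + 2452 = 22390.
  i=9: a_9=1, p_9 = 1*346141 + 154117 = 500258, q_9 = 1*22390 + 9969 = 32359.
  i=10: a_10=5, p_10 = 5*500258 + 346141 = 2847431, q_10 = 5*32359 + 22390 = 184185.
  i=11: a_11=2, p_11 = 2*2847431 + 500258 = 6195120, q_11 = 2*184185 + 32359 = 400729.
Check: 6195120^2 - 239*400729^2 = 38379511814400 - 38379511814399 = 1, so (x, y) = (6195120, 400729) solves the equation, and by the theorem it is the least positive solution.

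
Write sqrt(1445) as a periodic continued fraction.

[38; (76)]

Write x_i = (sqrt(1445) + m_i)/d_i with (m_0, d_0) = (0, 1). a_0 = floor(sqrt(1445)) = 38, since 38^2 = 1444 <= 1445 < 1521 = 39^2.
Iterate m_{i+1} = d_i*a_i - m_i, d_{i+1} = (1445 - m_{i+1}^2)/d_i, a_{i+1} = floor((a_0 + m_{i+1})/d_{i+1}):
  m_1 = 1*38 - 0 = 38, d_1 = (1445 - 38^2)/1 = 1/1 = 1, a_1 = floor((38 + 38)/1) = 76.
  m_2 = 1*76 - 38 = 38, d_2 = (1445 - 38^2)/1 = 1/1 = 1: (m_2, d_2) = (m_1, d_1) = (38, 1), so from here the quotient a_1 repeats; the period length is 1.
Hence the expansion of sqrt(1445) is a_0 = 38 followed by the repeating block 76 (period 1).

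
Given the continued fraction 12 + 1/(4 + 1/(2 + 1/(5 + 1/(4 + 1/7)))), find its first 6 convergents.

12/1, 49/4, 110/9, 599/49, 2506/205, 18141/1484

Using the convergent recurrence p_i = a_i*p_{i-1} + p_{i-2}, q_i = a_i*q_{i-1} + q_{i-2} with p_{-2}=0, p_{-1}=1, q_{-2}=1, q_{-1}=0:
  i=0: a_0=12, p_0 = 12*1 + 0 = 12, q_0 = 12*0 + 1 = 1.
  i=1: a_1=4, p_1 = 4*12 + 1 = 49, q_1 = 4*1 + 0 = 4.
  i=2: a_2=2, p_2 = 2*49 + 12 = 110, q_2 = 2*4 + 1 = 9.
  i=3: a_3=5, p_3 = 5*110 + 49 = 599, q_3 = 5*9 + 4 = 49.
  i=4: a_4=4, p_4 = 4*599 + 110 = 2506, q_4 = 4*49 + 9 = 205.
  i=5: a_5=7, p_5 = 7*2506 + 599 = 18141, q_5 = 7*205 + 49 = 1484.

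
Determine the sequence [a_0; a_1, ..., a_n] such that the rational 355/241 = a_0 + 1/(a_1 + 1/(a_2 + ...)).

[1; 2, 8, 1, 3, 3]

Run the Euclidean algorithm on 355 and 241; the successive quotients are the partial quotients a_0, a_1, ... (each step inverts the fractional part left over by the previous one):
  355 = 1*241 + 114, so a_0 = 1.
  241 = 2*114 + 13, so a_1 = 2.
  114 = 8*13 + 10, so a_2 = 8.
  13 = 1*10 + 3, so a_3 = 1.
  10 = 3*3 + 1, so a_4 = 3.
  3 = 3*1 + 0, so a_5 = 3.
The remainder reaches 0 after 6 divisions, so the expansion has 6 partial quotients, read off in order.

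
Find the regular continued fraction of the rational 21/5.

Run the Euclidean algorithm on 21 and 5; the successive quotients are the partial quotients a_0, a_1, ... (each step inverts the fractional part left over by the previous one):
  21 = 4*5 + 1, so a_0 = 4.
  5 = 5*1 + 0, so a_1 = 5.
The remainder reaches 0 after 2 divisions, so the expansion has 2 partial quotients, read off in order.

[4; 5]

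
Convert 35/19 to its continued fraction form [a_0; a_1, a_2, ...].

[1; 1, 5, 3]

Run the Euclidean algorithm on 35 and 19; the successive quotients are the partial quotients a_0, a_1, ... (each step inverts the fractional part left over by the previous one):
  35 = 1*19 + 16, so a_0 = 1.
  19 = 1*16 + 3, so a_1 = 1.
  16 = 5*3 + 1, so a_2 = 5.
  3 = 3*1 + 0, so a_3 = 3.
The remainder reaches 0 after 4 divisions, so the expansion has 4 partial quotients, read off in order.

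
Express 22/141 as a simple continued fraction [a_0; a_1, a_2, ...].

Run the Euclidean algorithm on 22 and 141; the successive quotients are the partial quotients a_0, a_1, ... (each step inverts the fractional part left over by the previous one):
  22 = 0*141 + 22, so a_0 = 0.
  141 = 6*22 + 9, so a_1 = 6.
  22 = 2*9 + 4, so a_2 = 2.
  9 = 2*4 + 1, so a_3 = 2.
  4 = 4*1 + 0, so a_4 = 4.
The remainder reaches 0 after 5 divisions, so the expansion has 5 partial quotients, read off in order.

[0; 6, 2, 2, 4]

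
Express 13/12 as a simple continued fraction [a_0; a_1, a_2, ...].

Run the Euclidean algorithm on 13 and 12; the successive quotients are the partial quotients a_0, a_1, ... (each step inverts the fractional part left over by the previous one):
  13 = 1*12 + 1, so a_0 = 1.
  12 = 12*1 + 0, so a_1 = 12.
The remainder reaches 0 after 2 divisions, so the expansion has 2 partial quotients, read off in order.

[1; 12]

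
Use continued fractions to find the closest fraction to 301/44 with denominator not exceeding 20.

130/19

Expand x = 301/44 as a continued fraction with the Euclidean algorithm:
  301 = 6*44 + 37, so a_0 = 6.
  44 = 1*37 + 7, so a_1 = 1.
  37 = 5*7 + 2, so a_2 = 5.
  7 = 3*2 + 1, so a_3 = 3.
  2 = 2*1 + 0, so a_4 = 2.
so x = [6; 1, 5, 3, 2].
Convergents (p_i = a_i*p_{i-1} + p_{i-2}, q_i = a_i*q_{i-1} + q_{i-2} with p_{-2}=0, p_{-1}=1, q_{-2}=1, q_{-1}=0), until the denominator exceeds 20:
  i=0: a_0=6, p_0 = 6*1 + 0 = 6, q_0 = 6*0 + 1 = 1.
  i=1: a_1=1, p_1 = 1*6 + 1 = 7, q_1 = 1*1 + 0 = 1.
  i=2: a_2=5, p_2 = 5*7 + 6 = 41, q_2 = 5*1 + 1 = 6.
  i=3: a_3=3, p_3 = 3*41 + 7 = 130, q_3 = 3*6 + 1 = 19.
  i=4: a_4=2, p_4 = 2*130 + 41 = 301, q_4 = 2*19 + 6 = 44.
q_4 = 44 > 20, so the last convergent with denominator <= 20 is p_3/q_3 = 130/19.
The closest fraction with denominator <= 20 is either p_3/q_3 or the intermediate fraction (k*p_3 + p_2)/(k*q_3 + q_2) with the largest k >= 1 whose denominator stays <= 20; these approach x as k grows, and every other convergent or intermediate fraction in range is farther away.
Largest k: floor((20 - q_2)/q_3) = floor((20 - 6)/19) = 0.
Since k = 0, no intermediate fraction beyond p_3/q_3 has denominator <= 20, so the convergent 130/19 is the closest (its error is |301*19 - 130*44|/(44*19) = 1/836).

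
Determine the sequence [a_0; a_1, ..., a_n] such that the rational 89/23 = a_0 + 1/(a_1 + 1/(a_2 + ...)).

[3; 1, 6, 1, 2]

Run the Euclidean algorithm on 89 and 23; the successive quotients are the partial quotients a_0, a_1, ... (each step inverts the fractional part left over by the previous one):
  89 = 3*23 + 20, so a_0 = 3.
  23 = 1*20 + 3, so a_1 = 1.
  20 = 6*3 + 2, so a_2 = 6.
  3 = 1*2 + 1, so a_3 = 1.
  2 = 2*1 + 0, so a_4 = 2.
The remainder reaches 0 after 5 divisions, so the expansion has 5 partial quotients, read off in order.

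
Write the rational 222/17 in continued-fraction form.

[13; 17]

Run the Euclidean algorithm on 222 and 17; the successive quotients are the partial quotients a_0, a_1, ... (each step inverts the fractional part left over by the previous one):
  222 = 13*17 + 1, so a_0 = 13.
  17 = 17*1 + 0, so a_1 = 17.
The remainder reaches 0 after 2 divisions, so the expansion has 2 partial quotients, read off in order.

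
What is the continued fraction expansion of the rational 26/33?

Run the Euclidean algorithm on 26 and 33; the successive quotients are the partial quotients a_0, a_1, ... (each step inverts the fractional part left over by the previous one):
  26 = 0*33 + 26, so a_0 = 0.
  33 = 1*26 + 7, so a_1 = 1.
  26 = 3*7 + 5, so a_2 = 3.
  7 = 1*5 + 2, so a_3 = 1.
  5 = 2*2 + 1, so a_4 = 2.
  2 = 2*1 + 0, so a_5 = 2.
The remainder reaches 0 after 6 divisions, so the expansion has 6 partial quotients, read off in order.

[0; 1, 3, 1, 2, 2]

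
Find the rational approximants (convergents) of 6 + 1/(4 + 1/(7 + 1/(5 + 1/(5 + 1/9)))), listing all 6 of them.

6/1, 25/4, 181/29, 930/149, 4831/774, 44409/7115

Using the convergent recurrence p_i = a_i*p_{i-1} + p_{i-2}, q_i = a_i*q_{i-1} + q_{i-2} with p_{-2}=0, p_{-1}=1, q_{-2}=1, q_{-1}=0:
  i=0: a_0=6, p_0 = 6*1 + 0 = 6, q_0 = 6*0 + 1 = 1.
  i=1: a_1=4, p_1 = 4*6 + 1 = 25, q_1 = 4*1 + 0 = 4.
  i=2: a_2=7, p_2 = 7*25 + 6 = 181, q_2 = 7*4 + 1 = 29.
  i=3: a_3=5, p_3 = 5*181 + 25 = 930, q_3 = 5*29 + 4 = 149.
  i=4: a_4=5, p_4 = 5*930 + 181 = 4831, q_4 = 5*149 + 29 = 774.
  i=5: a_5=9, p_5 = 9*4831 + 930 = 44409, q_5 = 9*774 + 149 = 7115.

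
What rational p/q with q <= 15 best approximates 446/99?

Expand x = 446/99 as a continued fraction with the Euclidean algorithm:
  446 = 4*99 + 50, so a_0 = 4.
  99 = 1*50 + 49, so a_1 = 1.
  50 = 1*49 + 1, so a_2 = 1.
  49 = 49*1 + 0, so a_3 = 49.
so x = [4; 1, 1, 49].
Convergents (p_i = a_i*p_{i-1} + p_{i-2}, q_i = a_i*q_{i-1} + q_{i-2} with p_{-2}=0, p_{-1}=1, q_{-2}=1, q_{-1}=0), until the denominator exceeds 15:
  i=0: a_0=4, p_0 = 4*1 + 0 = 4, q_0 = 4*0 + 1 = 1.
  i=1: a_1=1, p_1 = 1*4 + 1 = 5, q_1 = 1*1 + 0 = 1.
  i=2: a_2=1, p_2 = 1*5 + 4 = 9, q_2 = 1*1 + 1 = 2.
  i=3: a_3=49, p_3 = 49*9 + 5 = 446, q_3 = 49*2 + 1 = 99.
q_3 = 99 > 15, so the last convergent with denominator <= 15 is p_2/q_2 = 9/2.
The closest fraction with denominator <= 15 is either p_2/q_2 or the intermediate fraction (k*p_2 + p_1)/(k*q_2 + q_1) with the largest k >= 1 whose denominator stays <= 15; these approach x as k grows, and every other convergent or intermediate fraction in range is farther away.
Largest k: floor((15 - q_1)/q_2) = floor((15 - 1)/2) = 7.
That gives (7*9 + 5)/(7*2 + 1) = 68/15.
Compare the errors: |x - 9/2| = |446*2 - 9*99|/(99*2) = 1/198, and |x - 68/15| = |446*15 - 68*99|/(99*15) = 42/1485.
Cross-multiplying, 1*1485 = 1485 < 8316 = 42*198, so 1/198 is smaller: the convergent 9/2 is closer to x than 68/15.

9/2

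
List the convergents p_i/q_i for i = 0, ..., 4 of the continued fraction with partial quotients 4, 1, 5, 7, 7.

4/1, 5/1, 29/6, 208/43, 1485/307

Using the convergent recurrence p_i = a_i*p_{i-1} + p_{i-2}, q_i = a_i*q_{i-1} + q_{i-2} with p_{-2}=0, p_{-1}=1, q_{-2}=1, q_{-1}=0:
  i=0: a_0=4, p_0 = 4*1 + 0 = 4, q_0 = 4*0 + 1 = 1.
  i=1: a_1=1, p_1 = 1*4 + 1 = 5, q_1 = 1*1 + 0 = 1.
  i=2: a_2=5, p_2 = 5*5 + 4 = 29, q_2 = 5*1 + 1 = 6.
  i=3: a_3=7, p_3 = 7*29 + 5 = 208, q_3 = 7*6 + 1 = 43.
  i=4: a_4=7, p_4 = 7*208 + 29 = 1485, q_4 = 7*43 + 6 = 307.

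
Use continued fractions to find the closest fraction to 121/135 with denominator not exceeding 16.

Expand x = 121/135 as a continued fraction with the Euclidean algorithm:
  121 = 0*135 + 121, so a_0 = 0.
  135 = 1*121 + 14, so a_1 = 1.
  121 = 8*14 + 9, so a_2 = 8.
  14 = 1*9 + 5, so a_3 = 1.
  9 = 1*5 + 4, so a_4 = 1.
  5 = 1*4 + 1, so a_5 = 1.
  4 = 4*1 + 0, so a_6 = 4.
so x = [0; 1, 8, 1, 1, 1, 4].
Convergents (p_i = a_i*p_{i-1} + p_{i-2}, q_i = a_i*q_{i-1} + q_{i-2} with p_{-2}=0, p_{-1}=1, q_{-2}=1, q_{-1}=0), until the denominator exceeds 16:
  i=0: a_0=0, p_0 = 0*1 + 0 = 0, q_0 = 0*0 + 1 = 1.
  i=1: a_1=1, p_1 = 1*0 + 1 = 1, q_1 = 1*1 + 0 = 1.
  i=2: a_2=8, p_2 = 8*1 + 0 = 8, q_2 = 8*1 + 1 = 9.
  i=3: a_3=1, p_3 = 1*8 + 1 = 9, q_3 = 1*9 + 1 = 10.
  i=4: a_4=1, p_4 = 1*9 + 8 = 17, q_4 = 1*10 + 9 = 19.
q_4 = 19 > 16, so the last convergent with denominator <= 16 is p_3/q_3 = 9/10.
The closest fraction with denominator <= 16 is either p_3/q_3 or the intermediate fraction (k*p_3 + p_2)/(k*q_3 + q_2) with the largest k >= 1 whose denominator stays <= 16; these approach x as k grows, and every other convergent or intermediate fraction in range is farther away.
Largest k: floor((16 - q_2)/q_3) = floor((16 - 9)/10) = 0.
Since k = 0, no intermediate fraction beyond p_3/q_3 has denominator <= 16, so the convergent 9/10 is the closest (its error is |121*10 - 9*135|/(135*10) = 5/1350).

9/10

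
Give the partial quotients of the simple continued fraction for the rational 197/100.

Run the Euclidean algorithm on 197 and 100; the successive quotients are the partial quotients a_0, a_1, ... (each step inverts the fractional part left over by the previous one):
  197 = 1*100 + 97, so a_0 = 1.
  100 = 1*97 + 3, so a_1 = 1.
  97 = 32*3 + 1, so a_2 = 32.
  3 = 3*1 + 0, so a_3 = 3.
The remainder reaches 0 after 4 divisions, so the expansion has 4 partial quotients, read off in order.

[1; 1, 32, 3]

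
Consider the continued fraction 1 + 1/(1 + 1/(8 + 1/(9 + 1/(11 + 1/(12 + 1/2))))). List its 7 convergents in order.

Using the convergent recurrence p_i = a_i*p_{i-1} + p_{i-2}, q_i = a_i*q_{i-1} + q_{i-2} with p_{-2}=0, p_{-1}=1, q_{-2}=1, q_{-1}=0:
  i=0: a_0=1, p_0 = 1*1 + 0 = 1, q_0 = 1*0 + 1 = 1.
  i=1: a_1=1, p_1 = 1*1 + 1 = 2, q_1 = 1*1 + 0 = 1.
  i=2: a_2=8, p_2 = 8*2 + 1 = 17, q_2 = 8*1 + 1 = 9.
  i=3: a_3=9, p_3 = 9*17 + 2 = 155, q_3 = 9*9 + 1 = 82.
  i=4: a_4=11, p_4 = 11*155 + 17 = 1722, q_4 = 11*82 + 9 = 911.
  i=5: a_5=12, p_5 = 12*1722 + 155 = 20819, q_5 = 12*911 + 82 = 11014.
  i=6: a_6=2, p_6 = 2*20819 + 1722 = 43360, q_6 = 2*11014 + 911 = 22939.

1/1, 2/1, 17/9, 155/82, 1722/911, 20819/11014, 43360/22939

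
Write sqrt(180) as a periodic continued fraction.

[13; (2, 2, 2, 26)]

Write x_i = (sqrt(180) + m_i)/d_i with (m_0, d_0) = (0, 1). a_0 = floor(sqrt(180)) = 13, since 13^2 = 169 <= 180 < 196 = 14^2.
Iterate m_{i+1} = d_i*a_i - m_i, d_{i+1} = (180 - m_{i+1}^2)/d_i, a_{i+1} = floor((a_0 + m_{i+1})/d_{i+1}):
  m_1 = 1*13 - 0 = 13, d_1 = (180 - 13^2)/1 = 11/1 = 11, a_1 = floor((13 + 13)/11) = 2.
  m_2 = 11*2 - 13 = 9, d_2 = (180 - 9^2)/11 = 99/11 = 9, a_2 = floor((13 + 9)/9) = 2.
  m_3 = 9*2 - 9 = 9, d_3 = (180 - 9^2)/9 = 99/9 = 11, a_3 = floor((13 + 9)/11) = 2.
  m_4 = 11*2 - 9 = 13, d_4 = (180 - 13^2)/11 = 11/11 = 1, a_4 = floor((13 + 13)/1) = 26.
  m_5 = 1*26 - 13 = 13, d_5 = (180 - 13^2)/1 = 11/1 = 11: (m_5, d_5) = (m_1, d_1) = (13, 11), so from here the quotients repeat a_1, ..., a_4; the period length is 4.
Hence the expansion of sqrt(180) is a_0 = 13 followed by the repeating block 2, 2, 2, 26 (period 4).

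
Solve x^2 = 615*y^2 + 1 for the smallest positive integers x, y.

(x, y) = (124, 5)

First expand sqrt(615) as a continued fraction. With x_i = (sqrt(615) + m_i)/d_i and (m_0, d_0) = (0, 1): a_0 = floor(sqrt(615)) = 24, since 24^2 = 576 <= 615 < 625 = 25^2.
Iterate m_{i+1} = d_i*a_i - m_i, d_{i+1} = (615 - m_{i+1}^2)/d_i, a_{i+1} = floor((a_0 + m_{i+1})/d_{i+1}):
  m_1 = 1*24 - 0 = 24, d_1 = (615 - 24^2)/1 = 39/1 = 39, a_1 = floor((24 + 24)/39) = 1.
  m_2 = 39*1 - 24 = 15, d_2 = (615 - 15^2)/39 = 390/39 = 10, a_2 = floor((24 + 15)/10) = 3.
  m_3 = 10*3 - 15 = 15, d_3 = (615 - 15^2)/10 = 390/10 = 39, a_3 = floor((24 + 15)/39) = 1.
  m_4 = 39*1 - 15 = 24, d_4 = (615 - 24^2)/39 = 39/39 = 1, a_4 = floor((24 + 24)/1) = 48.
  m_5 = 1*48 - 24 = 24, d_5 = (615 - 24^2)/1 = 39/1 = 39: (m_5, d_5) = (m_1, d_1) = (24, 39), so from here the quotients repeat a_1, ..., a_4; the period length is 4.
So sqrt(615) = [24; (1, 3, 1, 48)] with period length k = 4.
k is even, so the fundamental solution of x^2 - 615y^2 = 1 is (p_{k-1}, q_{k-1}) = (p_3, q_3); compute convergents through index 3.
Convergents (p_i = a_i*p_{i-1} + p_{i-2}, q_i = a_i*q_{i-1} + q_{i-2} with p_{-2}=0, p_{-1}=1, q_{-2}=1, q_{-1}=0):
  i=0: a_0=24, p_0 = 24*1 + 0 = 24, q_0 = 24*0 + 1 = 1.
  i=1: a_1=1, p_1 = 1*24 + 1 = 25, q_1 = 1*1 + 0 = 1.
  i=2: a_2=3, p_2 = 3*25 + 24 = 99, q_2 = 3*1 + 1 = 4.
  i=3: a_3=1, p_3 = 1*99 + 25 = 124, q_3 = 1*4 + 1 = 5.
Check: 124^2 - 615*5^2 = 15376 - 15375 = 1, so (x, y) = (124, 5) solves the equation, and by the theorem it is the least positive solution.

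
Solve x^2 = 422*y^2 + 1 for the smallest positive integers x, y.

(x, y) = (7022501, 341850)

First expand sqrt(422) as a continued fraction. With x_i = (sqrt(422) + m_i)/d_i and (m_0, d_0) = (0, 1): a_0 = floor(sqrt(422)) = 20, since 20^2 = 400 <= 422 < 441 = 21^2.
Iterate m_{i+1} = d_i*a_i - m_i, d_{i+1} = (422 - m_{i+1}^2)/d_i, a_{i+1} = floor((a_0 + m_{i+1})/d_{i+1}):
  m_1 = 1*20 - 0 = 20, d_1 = (422 - 20^2)/1 = 22/1 = 22, a_1 = floor((20 + 20)/22) = 1.
  m_2 = 22*1 - 20 = 2, d_2 = (422 - 2^2)/22 = 418/22 = 19, a_2 = floor((20 + 2)/19) = 1.
  m_3 = 19*1 - 2 = 17, d_3 = (422 - 17^2)/19 = 133/19 = 7, a_3 = floor((20 + 17)/7) = 5.
  m_4 = 7*5 - 17 = 18, d_4 = (422 - 18^2)/7 = 98/7 = 14, a_4 = floor((20 + 18)/14) = 2.
  m_5 = 14*2 - 18 = 10, d_5 = (422 - 10^2)/14 = 322/14 = 23, a_5 = floor((20 + 10)/23) = 1.
  m_6 = 23*1 - 10 = 13, d_6 = (422 - 13^2)/23 = 253/23 = 11, a_6 = floor((20 + 13)/11) = 3.
  m_7 = 11*3 - 13 = 20, d_7 = (422 - 20^2)/11 = 22/11 = 2, a_7 = floor((20 + 20)/2) = 20.
  m_8 = 2*20 - 20 = 20, d_8 = (422 - 20^2)/2 = 22/2 = 11, a_8 = floor((20 + 20)/11) = 3.
  m_9 = 11*3 - 20 = 13, d_9 = (422 - 13^2)/11 = 253/11 = 23, a_9 = floor((20 + 13)/23) = 1.
  m_10 = 23*1 - 13 = 10, d_10 = (422 - 10^2)/23 = 322/23 = 14, a_10 = floor((20 + 10)/14) = 2.
  m_11 = 14*2 - 10 = 18, d_11 = (422 - 18^2)/14 = 98/14 = 7, a_11 = floor((20 + 18)/7) = 5.
  m_12 = 7*5 - 18 = 17, d_12 = (422 - 17^2)/7 = 133/7 = 19, a_12 = floor((20 + 17)/19) = 1.
  m_13 = 19*1 - 17 = 2, d_13 = (422 - 2^2)/19 = 418/19 = 22, a_13 = floor((20 + 2)/22) = 1.
  m_14 = 22*1 - 2 = 20, d_14 = (422 - 20^2)/22 = 22/22 = 1, a_14 = floor((20 + 20)/1) = 40.
  m_15 = 1*40 - 20 = 20, d_15 = (422 - 20^2)/1 = 22/1 = 22: (m_15, d_15) = (m_1, d_1) = (20, 22), so from here the quotients repeat a_1, ..., a_14; the period length is 14.
So sqrt(422) = [20; (1, 1, 5, 2, 1, 3, 20, 3, 1, 2, 5, 1, 1, 40)] with period length k = 14.
k is even, so the fundamental solution of x^2 - 422y^2 = 1 is (p_{k-1}, q_{k-1}) = (p_13, q_13); compute convergents through index 13.
Convergents (p_i = a_i*p_{i-1} + p_{i-2}, q_i = a_i*q_{i-1} + q_{i-2} with p_{-2}=0, p_{-1}=1, q_{-2}=1, q_{-1}=0):
  i=0: a_0=20, p_0 = 20*1 + 0 = 20, q_0 = 20*0 + 1 = 1.
  i=1: a_1=1, p_1 = 1*20 + 1 = 21, q_1 = 1*1 + 0 = 1.
  i=2: a_2=1, p_2 = 1*21 + 20 = 41, q_2 = 1*1 + 1 = 2.
  i=3: a_3=5, p_3 = 5*41 + 21 = 226, q_3 = 5*2 + 1 = 11.
  i=4: a_4=2, p_4 = 2*226 + 41 = 493, q_4 = 2*11 + 2 = 24.
  i=5: a_5=1, p_5 = 1*493 + 226 = 719, q_5 = 1*24 + 11 = 35.
  i=6: a_6=3, p_6 = 3*719 + 493 = 2650, q_6 = 3*35 + 24 = 129.
  i=7: a_7=20, p_7 = 20*2650 + 719 = 53719, q_7 = 20*129 + 35 = 2615.
  i=8: a_8=3, p_8 = 3*53719 + 2650 = 163807, q_8 = 3*2615 + 129 = 7974.
  i=9: a_9=1, p_9 = 1*163807 + 53719 = 217526, q_9 = 1*7974 + 2615 = 10589.
  i=10: a_10=2, p_10 = 2*217526 + 163807 = 598859, q_10 = 2*10589 + 7974 = 29152.
  i=11: a_11=5, p_11 = 5*598859 + 217526 = 3211821, q_11 = 5*29152 + 10589 = 156349.
  i=12: a_12=1, p_12 = 1*3211821 + 598859 = 3810680, q_12 = 1*156349 + 29152 = 185501.
  i=13: a_13=1, p_13 = 1*3810680 + 3211821 = 7022501, q_13 = 1*185501 + 156349 = 341850.
Check: 7022501^2 - 422*341850^2 = 49315520295001 - 49315520295000 = 1, so (x, y) = (7022501, 341850) solves the equation, and by the theorem it is the least positive solution.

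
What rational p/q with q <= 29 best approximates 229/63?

40/11

Expand x = 229/63 as a continued fraction with the Euclidean algorithm:
  229 = 3*63 + 40, so a_0 = 3.
  63 = 1*40 + 23, so a_1 = 1.
  40 = 1*23 + 17, so a_2 = 1.
  23 = 1*17 + 6, so a_3 = 1.
  17 = 2*6 + 5, so a_4 = 2.
  6 = 1*5 + 1, so a_5 = 1.
  5 = 5*1 + 0, so a_6 = 5.
so x = [3; 1, 1, 1, 2, 1, 5].
Convergents (p_i = a_i*p_{i-1} + p_{i-2}, q_i = a_i*q_{i-1} + q_{i-2} with p_{-2}=0, p_{-1}=1, q_{-2}=1, q_{-1}=0), until the denominator exceeds 29:
  i=0: a_0=3, p_0 = 3*1 + 0 = 3, q_0 = 3*0 + 1 = 1.
  i=1: a_1=1, p_1 = 1*3 + 1 = 4, q_1 = 1*1 + 0 = 1.
  i=2: a_2=1, p_2 = 1*4 + 3 = 7, q_2 = 1*1 + 1 = 2.
  i=3: a_3=1, p_3 = 1*7 + 4 = 11, q_3 = 1*2 + 1 = 3.
  i=4: a_4=2, p_4 = 2*11 + 7 = 29, q_4 = 2*3 + 2 = 8.
  i=5: a_5=1, p_5 = 1*29 + 11 = 40, q_5 = 1*8 + 3 = 11.
  i=6: a_6=5, p_6 = 5*40 + 29 = 229, q_6 = 5*11 + 8 = 63.
q_6 = 63 > 29, so the last convergent with denominator <= 29 is p_5/q_5 = 40/11.
The closest fraction with denominator <= 29 is either p_5/q_5 or the intermediate fraction (k*p_5 + p_4)/(k*q_5 + q_4) with the largest k >= 1 whose denominator stays <= 29; these approach x as k grows, and every other convergent or intermediate fraction in range is farther away.
Largest k: floor((29 - q_4)/q_5) = floor((29 - 8)/11) = 1.
That gives (1*40 + 29)/(1*11 + 8) = 69/19.
Compare the errors: |x - 40/11| = |229*11 - 40*63|/(63*11) = 1/693, and |x - 69/19| = |229*19 - 69*63|/(63*19) = 4/1197.
Cross-multiplying, 1*1197 = 1197 < 2772 = 4*693, so 1/693 is smaller: the convergent 40/11 is closer to x than 69/19.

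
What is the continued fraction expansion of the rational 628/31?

Run the Euclidean algorithm on 628 and 31; the successive quotients are the partial quotients a_0, a_1, ... (each step inverts the fractional part left over by the previous one):
  628 = 20*31 + 8, so a_0 = 20.
  31 = 3*8 + 7, so a_1 = 3.
  8 = 1*7 + 1, so a_2 = 1.
  7 = 7*1 + 0, so a_3 = 7.
The remainder reaches 0 after 4 divisions, so the expansion has 4 partial quotients, read off in order.

[20; 3, 1, 7]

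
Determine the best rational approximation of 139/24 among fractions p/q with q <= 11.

Expand x = 139/24 as a continued fraction with the Euclidean algorithm:
  139 = 5*24 + 19, so a_0 = 5.
  24 = 1*19 + 5, so a_1 = 1.
  19 = 3*5 + 4, so a_2 = 3.
  5 = 1*4 + 1, so a_3 = 1.
  4 = 4*1 + 0, so a_4 = 4.
so x = [5; 1, 3, 1, 4].
Convergents (p_i = a_i*p_{i-1} + p_{i-2}, q_i = a_i*q_{i-1} + q_{i-2} with p_{-2}=0, p_{-1}=1, q_{-2}=1, q_{-1}=0), until the denominator exceeds 11:
  i=0: a_0=5, p_0 = 5*1 + 0 = 5, q_0 = 5*0 + 1 = 1.
  i=1: a_1=1, p_1 = 1*5 + 1 = 6, q_1 = 1*1 + 0 = 1.
  i=2: a_2=3, p_2 = 3*6 + 5 = 23, q_2 = 3*1 + 1 = 4.
  i=3: a_3=1, p_3 = 1*23 + 6 = 29, q_3 = 1*4 + 1 = 5.
  i=4: a_4=4, p_4 = 4*29 + 23 = 139, q_4 = 4*5 + 4 = 24.
q_4 = 24 > 11, so the last convergent with denominator <= 11 is p_3/q_3 = 29/5.
The closest fraction with denominator <= 11 is either p_3/q_3 or the intermediate fraction (k*p_3 + p_2)/(k*q_3 + q_2) with the largest k >= 1 whose denominator stays <= 11; these approach x as k grows, and every other convergent or intermediate fraction in range is farther away.
Largest k: floor((11 - q_2)/q_3) = floor((11 - 4)/5) = 1.
That gives (1*29 + 23)/(1*5 + 4) = 52/9.
Compare the errors: |x - 29/5| = |139*5 - 29*24|/(24*5) = 1/120, and |x - 52/9| = |139*9 - 52*24|/(24*9) = 3/216.
Cross-multiplying, 1*216 = 216 < 360 = 3*120, so 1/120 is smaller: the convergent 29/5 is closer to x than 52/9.

29/5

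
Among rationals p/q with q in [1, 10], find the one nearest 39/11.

32/9

Expand x = 39/11 as a continued fraction with the Euclidean algorithm:
  39 = 3*11 + 6, so a_0 = 3.
  11 = 1*6 + 5, so a_1 = 1.
  6 = 1*5 + 1, so a_2 = 1.
  5 = 5*1 + 0, so a_3 = 5.
so x = [3; 1, 1, 5].
Convergents (p_i = a_i*p_{i-1} + p_{i-2}, q_i = a_i*q_{i-1} + q_{i-2} with p_{-2}=0, p_{-1}=1, q_{-2}=1, q_{-1}=0), until the denominator exceeds 10:
  i=0: a_0=3, p_0 = 3*1 + 0 = 3, q_0 = 3*0 + 1 = 1.
  i=1: a_1=1, p_1 = 1*3 + 1 = 4, q_1 = 1*1 + 0 = 1.
  i=2: a_2=1, p_2 = 1*4 + 3 = 7, q_2 = 1*1 + 1 = 2.
  i=3: a_3=5, p_3 = 5*7 + 4 = 39, q_3 = 5*2 + 1 = 11.
q_3 = 11 > 10, so the last convergent with denominator <= 10 is p_2/q_2 = 7/2.
The closest fraction with denominator <= 10 is either p_2/q_2 or the intermediate fraction (k*p_2 + p_1)/(k*q_2 + q_1) with the largest k >= 1 whose denominator stays <= 10; these approach x as k grows, and every other convergent or intermediate fraction in range is farther away.
Largest k: floor((10 - q_1)/q_2) = floor((10 - 1)/2) = 4.
That gives (4*7 + 4)/(4*2 + 1) = 32/9.
Compare the errors: |x - 7/2| = |39*2 - 7*11|/(11*2) = 1/22, and |x - 32/9| = |39*9 - 32*11|/(11*9) = 1/99.
Cross-multiplying, 1*22 = 22 < 99 = 1*99, so 1/99 is smaller: the intermediate fraction 32/9 is closer to x than 7/2.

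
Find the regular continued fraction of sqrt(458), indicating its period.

Write x_i = (sqrt(458) + m_i)/d_i with (m_0, d_0) = (0, 1). a_0 = floor(sqrt(458)) = 21, since 21^2 = 441 <= 458 < 484 = 22^2.
Iterate m_{i+1} = d_i*a_i - m_i, d_{i+1} = (458 - m_{i+1}^2)/d_i, a_{i+1} = floor((a_0 + m_{i+1})/d_{i+1}):
  m_1 = 1*21 - 0 = 21, d_1 = (458 - 21^2)/1 = 17/1 = 17, a_1 = floor((21 + 21)/17) = 2.
  m_2 = 17*2 - 21 = 13, d_2 = (458 - 13^2)/17 = 289/17 = 17, a_2 = floor((21 + 13)/17) = 2.
  m_3 = 17*2 - 13 = 21, d_3 = (458 - 21^2)/17 = 17/17 = 1, a_3 = floor((21 + 21)/1) = 42.
  m_4 = 1*42 - 21 = 21, d_4 = (458 - 21^2)/1 = 17/1 = 17: (m_4, d_4) = (m_1, d_1) = (21, 17), so from here the quotients repeat a_1, ..., a_3; the period length is 3.
Hence the expansion of sqrt(458) is a_0 = 21 followed by the repeating block 2, 2, 42 (period 3).

[21; (2, 2, 42)]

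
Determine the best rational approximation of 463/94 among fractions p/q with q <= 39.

133/27

Expand x = 463/94 as a continued fraction with the Euclidean algorithm:
  463 = 4*94 + 87, so a_0 = 4.
  94 = 1*87 + 7, so a_1 = 1.
  87 = 12*7 + 3, so a_2 = 12.
  7 = 2*3 + 1, so a_3 = 2.
  3 = 3*1 + 0, so a_4 = 3.
so x = [4; 1, 12, 2, 3].
Convergents (p_i = a_i*p_{i-1} + p_{i-2}, q_i = a_i*q_{i-1} + q_{i-2} with p_{-2}=0, p_{-1}=1, q_{-2}=1, q_{-1}=0), until the denominator exceeds 39:
  i=0: a_0=4, p_0 = 4*1 + 0 = 4, q_0 = 4*0 + 1 = 1.
  i=1: a_1=1, p_1 = 1*4 + 1 = 5, q_1 = 1*1 + 0 = 1.
  i=2: a_2=12, p_2 = 12*5 + 4 = 64, q_2 = 12*1 + 1 = 13.
  i=3: a_3=2, p_3 = 2*64 + 5 = 133, q_3 = 2*13 + 1 = 27.
  i=4: a_4=3, p_4 = 3*133 + 64 = 463, q_4 = 3*27 + 13 = 94.
q_4 = 94 > 39, so the last convergent with denominator <= 39 is p_3/q_3 = 133/27.
The closest fraction with denominator <= 39 is either p_3/q_3 or the intermediate fraction (k*p_3 + p_2)/(k*q_3 + q_2) with the largest k >= 1 whose denominator stays <= 39; these approach x as k grows, and every other convergent or intermediate fraction in range is farther away.
Largest k: floor((39 - q_2)/q_3) = floor((39 - 13)/27) = 0.
Since k = 0, no intermediate fraction beyond p_3/q_3 has denominator <= 39, so the convergent 133/27 is the closest (its error is |463*27 - 133*94|/(94*27) = 1/2538).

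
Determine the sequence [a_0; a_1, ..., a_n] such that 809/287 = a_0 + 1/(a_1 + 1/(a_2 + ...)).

Run the Euclidean algorithm on 809 and 287; the successive quotients are the partial quotients a_0, a_1, ... (each step inverts the fractional part left over by the previous one):
  809 = 2*287 + 235, so a_0 = 2.
  287 = 1*235 + 52, so a_1 = 1.
  235 = 4*52 + 27, so a_2 = 4.
  52 = 1*27 + 25, so a_3 = 1.
  27 = 1*25 + 2, so a_4 = 1.
  25 = 12*2 + 1, so a_5 = 12.
  2 = 2*1 + 0, so a_6 = 2.
The remainder reaches 0 after 7 divisions, so the expansion has 7 partial quotients, read off in order.

[2; 1, 4, 1, 1, 12, 2]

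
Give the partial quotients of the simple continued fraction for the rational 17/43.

Run the Euclidean algorithm on 17 and 43; the successive quotients are the partial quotients a_0, a_1, ... (each step inverts the fractional part left over by the previous one):
  17 = 0*43 + 17, so a_0 = 0.
  43 = 2*17 + 9, so a_1 = 2.
  17 = 1*9 + 8, so a_2 = 1.
  9 = 1*8 + 1, so a_3 = 1.
  8 = 8*1 + 0, so a_4 = 8.
The remainder reaches 0 after 5 divisions, so the expansion has 5 partial quotients, read off in order.

[0; 2, 1, 1, 8]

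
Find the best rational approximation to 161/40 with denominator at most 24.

Expand x = 161/40 as a continued fraction with the Euclidean algorithm:
  161 = 4*40 + 1, so a_0 = 4.
  40 = 40*1 + 0, so a_1 = 40.
so x = [4; 40].
Convergents (p_i = a_i*p_{i-1} + p_{i-2}, q_i = a_i*q_{i-1} + q_{i-2} with p_{-2}=0, p_{-1}=1, q_{-2}=1, q_{-1}=0), until the denominator exceeds 24:
  i=0: a_0=4, p_0 = 4*1 + 0 = 4, q_0 = 4*0 + 1 = 1.
  i=1: a_1=40, p_1 = 40*4 + 1 = 161, q_1 = 40*1 + 0 = 40.
q_1 = 40 > 24, so the last convergent with denominator <= 24 is p_0/q_0 = 4/1.
The closest fraction with denominator <= 24 is either p_0/q_0 or the intermediate fraction (k*p_0 + p_{-1})/(k*q_0 + q_{-1}) with the largest k >= 1 whose denominator stays <= 24; these approach x as k grows, and every other convergent or intermediate fraction in range is farther away.
Largest k: floor((24 - q_{-1})/q_0) = floor((24 - 0)/1) = 24 (using the seeds p_{-1} = 1, q_{-1} = 0).
That gives (24*4 + 1)/(24*1 + 0) = 97/24.
Compare the errors: |x - 4/1| = |161*1 - 4*40|/(40*1) = 1/40, and |x - 97/24| = |161*24 - 97*40|/(40*24) = 16/960.
Cross-multiplying, 16*40 = 640 < 960 = 1*960, so 16/960 is smaller: the intermediate fraction 97/24 is closer to x than 4/1.

97/24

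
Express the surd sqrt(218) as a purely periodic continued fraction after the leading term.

Write x_i = (sqrt(218) + m_i)/d_i with (m_0, d_0) = (0, 1). a_0 = floor(sqrt(218)) = 14, since 14^2 = 196 <= 218 < 225 = 15^2.
Iterate m_{i+1} = d_i*a_i - m_i, d_{i+1} = (218 - m_{i+1}^2)/d_i, a_{i+1} = floor((a_0 + m_{i+1})/d_{i+1}):
  m_1 = 1*14 - 0 = 14, d_1 = (218 - 14^2)/1 = 22/1 = 22, a_1 = floor((14 + 14)/22) = 1.
  m_2 = 22*1 - 14 = 8, d_2 = (218 - 8^2)/22 = 154/22 = 7, a_2 = floor((14 + 8)/7) = 3.
  m_3 = 7*3 - 8 = 13, d_3 = (218 - 13^2)/7 = 49/7 = 7, a_3 = floor((14 + 13)/7) = 3.
  m_4 = 7*3 - 13 = 8, d_4 = (218 - 8^2)/7 = 154/7 = 22, a_4 = floor((14 + 8)/22) = 1.
  m_5 = 22*1 - 8 = 14, d_5 = (218 - 14^2)/22 = 22/22 = 1, a_5 = floor((14 + 14)/1) = 28.
  m_6 = 1*28 - 14 = 14, d_6 = (218 - 14^2)/1 = 22/1 = 22: (m_6, d_6) = (m_1, d_1) = (14, 22), so from here the quotients repeat a_1, ..., a_5; the period length is 5.
Hence the expansion of sqrt(218) is a_0 = 14 followed by the repeating block 1, 3, 3, 1, 28 (period 5).

[14; (1, 3, 3, 1, 28)]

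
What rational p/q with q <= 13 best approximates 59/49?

Expand x = 59/49 as a continued fraction with the Euclidean algorithm:
  59 = 1*49 + 10, so a_0 = 1.
  49 = 4*10 + 9, so a_1 = 4.
  10 = 1*9 + 1, so a_2 = 1.
  9 = 9*1 + 0, so a_3 = 9.
so x = [1; 4, 1, 9].
Convergents (p_i = a_i*p_{i-1} + p_{i-2}, q_i = a_i*q_{i-1} + q_{i-2} with p_{-2}=0, p_{-1}=1, q_{-2}=1, q_{-1}=0), until the denominator exceeds 13:
  i=0: a_0=1, p_0 = 1*1 + 0 = 1, q_0 = 1*0 + 1 = 1.
  i=1: a_1=4, p_1 = 4*1 + 1 = 5, q_1 = 4*1 + 0 = 4.
  i=2: a_2=1, p_2 = 1*5 + 1 = 6, q_2 = 1*4 + 1 = 5.
  i=3: a_3=9, p_3 = 9*6 + 5 = 59, q_3 = 9*5 + 4 = 49.
q_3 = 49 > 13, so the last convergent with denominator <= 13 is p_2/q_2 = 6/5.
The closest fraction with denominator <= 13 is either p_2/q_2 or the intermediate fraction (k*p_2 + p_1)/(k*q_2 + q_1) with the largest k >= 1 whose denominator stays <= 13; these approach x as k grows, and every other convergent or intermediate fraction in range is farther away.
Largest k: floor((13 - q_1)/q_2) = floor((13 - 4)/5) = 1.
That gives (1*6 + 5)/(1*5 + 4) = 11/9.
Compare the errors: |x - 6/5| = |59*5 - 6*49|/(49*5) = 1/245, and |x - 11/9| = |59*9 - 11*49|/(49*9) = 8/441.
Cross-multiplying, 1*441 = 441 < 1960 = 8*245, so 1/245 is smaller: the convergent 6/5 is closer to x than 11/9.

6/5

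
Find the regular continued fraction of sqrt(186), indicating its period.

Write x_i = (sqrt(186) + m_i)/d_i with (m_0, d_0) = (0, 1). a_0 = floor(sqrt(186)) = 13, since 13^2 = 169 <= 186 < 196 = 14^2.
Iterate m_{i+1} = d_i*a_i - m_i, d_{i+1} = (186 - m_{i+1}^2)/d_i, a_{i+1} = floor((a_0 + m_{i+1})/d_{i+1}):
  m_1 = 1*13 - 0 = 13, d_1 = (186 - 13^2)/1 = 17/1 = 17, a_1 = floor((13 + 13)/17) = 1.
  m_2 = 17*1 - 13 = 4, d_2 = (186 - 4^2)/17 = 170/17 = 10, a_2 = floor((13 + 4)/10) = 1.
  m_3 = 10*1 - 4 = 6, d_3 = (186 - 6^2)/10 = 150/10 = 15, a_3 = floor((13 + 6)/15) = 1.
  m_4 = 15*1 - 6 = 9, d_4 = (186 - 9^2)/15 = 105/15 = 7, a_4 = floor((13 + 9)/7) = 3.
  m_5 = 7*3 - 9 = 12, d_5 = (186 - 12^2)/7 = 42/7 = 6, a_5 = floor((13 + 12)/6) = 4.
  m_6 = 6*4 - 12 = 12, d_6 = (186 - 12^2)/6 = 42/6 = 7, a_6 = floor((13 + 12)/7) = 3.
  m_7 = 7*3 - 12 = 9, d_7 = (186 - 9^2)/7 = 105/7 = 15, a_7 = floor((13 + 9)/15) = 1.
  m_8 = 15*1 - 9 = 6, d_8 = (186 - 6^2)/15 = 150/15 = 10, a_8 = floor((13 + 6)/10) = 1.
  m_9 = 10*1 - 6 = 4, d_9 = (186 - 4^2)/10 = 170/10 = 17, a_9 = floor((13 + 4)/17) = 1.
  m_10 = 17*1 - 4 = 13, d_10 = (186 - 13^2)/17 = 17/17 = 1, a_10 = floor((13 + 13)/1) = 26.
  m_11 = 1*26 - 13 = 13, d_11 = (186 - 13^2)/1 = 17/1 = 17: (m_11, d_11) = (m_1, d_1) = (13, 17), so from here the quotients repeat a_1, ..., a_10; the period length is 10.
Hence the expansion of sqrt(186) is a_0 = 13 followed by the repeating block 1, 1, 1, 3, 4, 3, 1, 1, 1, 26 (period 10).

[13; (1, 1, 1, 3, 4, 3, 1, 1, 1, 26)]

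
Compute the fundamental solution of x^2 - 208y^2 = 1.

First expand sqrt(208) as a continued fraction. With x_i = (sqrt(208) + m_i)/d_i and (m_0, d_0) = (0, 1): a_0 = floor(sqrt(208)) = 14, since 14^2 = 196 <= 208 < 225 = 15^2.
Iterate m_{i+1} = d_i*a_i - m_i, d_{i+1} = (208 - m_{i+1}^2)/d_i, a_{i+1} = floor((a_0 + m_{i+1})/d_{i+1}):
  m_1 = 1*14 - 0 = 14, d_1 = (208 - 14^2)/1 = 12/1 = 12, a_1 = floor((14 + 14)/12) = 2.
  m_2 = 12*2 - 14 = 10, d_2 = (208 - 10^2)/12 = 108/12 = 9, a_2 = floor((14 + 10)/9) = 2.
  m_3 = 9*2 - 10 = 8, d_3 = (208 - 8^2)/9 = 144/9 = 16, a_3 = floor((14 + 8)/16) = 1.
  m_4 = 16*1 - 8 = 8, d_4 = (208 - 8^2)/16 = 144/16 = 9, a_4 = floor((14 + 8)/9) = 2.
  m_5 = 9*2 - 8 = 10, d_5 = (208 - 10^2)/9 = 108/9 = 12, a_5 = floor((14 + 10)/12) = 2.
  m_6 = 12*2 - 10 = 14, d_6 = (208 - 14^2)/12 = 12/12 = 1, a_6 = floor((14 + 14)/1) = 28.
  m_7 = 1*28 - 14 = 14, d_7 = (208 - 14^2)/1 = 12/1 = 12: (m_7, d_7) = (m_1, d_1) = (14, 12), so from here the quotients repeat a_1, ..., a_6; the period length is 6.
So sqrt(208) = [14; (2, 2, 1, 2, 2, 28)] with period length k = 6.
k is even, so the fundamental solution of x^2 - 208y^2 = 1 is (p_{k-1}, q_{k-1}) = (p_5, q_5); compute convergents through index 5.
Convergents (p_i = a_i*p_{i-1} + p_{i-2}, q_i = a_i*q_{i-1} + q_{i-2} with p_{-2}=0, p_{-1}=1, q_{-2}=1, q_{-1}=0):
  i=0: a_0=14, p_0 = 14*1 + 0 = 14, q_0 = 14*0 + 1 = 1.
  i=1: a_1=2, p_1 = 2*14 + 1 = 29, q_1 = 2*1 + 0 = 2.
  i=2: a_2=2, p_2 = 2*29 + 14 = 72, q_2 = 2*2 + 1 = 5.
  i=3: a_3=1, p_3 = 1*72 + 29 = 101, q_3 = 1*5 + 2 = 7.
  i=4: a_4=2, p_4 = 2*101 + 72 = 274, q_4 = 2*7 + 5 = 19.
  i=5: a_5=2, p_5 = 2*274 + 101 = 649, q_5 = 2*19 + 7 = 45.
Check: 649^2 - 208*45^2 = 421201 - 421200 = 1, so (x, y) = (649, 45) solves the equation, and by the theorem it is the least positive solution.

(x, y) = (649, 45)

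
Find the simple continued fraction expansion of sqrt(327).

[18; (12, 36)]

Write x_i = (sqrt(327) + m_i)/d_i with (m_0, d_0) = (0, 1). a_0 = floor(sqrt(327)) = 18, since 18^2 = 324 <= 327 < 361 = 19^2.
Iterate m_{i+1} = d_i*a_i - m_i, d_{i+1} = (327 - m_{i+1}^2)/d_i, a_{i+1} = floor((a_0 + m_{i+1})/d_{i+1}):
  m_1 = 1*18 - 0 = 18, d_1 = (327 - 18^2)/1 = 3/1 = 3, a_1 = floor((18 + 18)/3) = 12.
  m_2 = 3*12 - 18 = 18, d_2 = (327 - 18^2)/3 = 3/3 = 1, a_2 = floor((18 + 18)/1) = 36.
  m_3 = 1*36 - 18 = 18, d_3 = (327 - 18^2)/1 = 3/1 = 3: (m_3, d_3) = (m_1, d_1) = (18, 3), so from here the quotients repeat a_1, a_2; the period length is 2.
Hence the expansion of sqrt(327) is a_0 = 18 followed by the repeating block 12, 36 (period 2).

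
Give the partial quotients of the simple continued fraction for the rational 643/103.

Run the Euclidean algorithm on 643 and 103; the successive quotients are the partial quotients a_0, a_1, ... (each step inverts the fractional part left over by the previous one):
  643 = 6*103 + 25, so a_0 = 6.
  103 = 4*25 + 3, so a_1 = 4.
  25 = 8*3 + 1, so a_2 = 8.
  3 = 3*1 + 0, so a_3 = 3.
The remainder reaches 0 after 4 divisions, so the expansion has 4 partial quotients, read off in order.

[6; 4, 8, 3]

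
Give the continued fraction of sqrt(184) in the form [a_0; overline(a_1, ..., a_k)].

[13; overline(1, 1, 3, 2, 1, 2, 1, 2, 3, 1, 1, 26)]

Write x_i = (sqrt(184) + m_i)/d_i with (m_0, d_0) = (0, 1). a_0 = floor(sqrt(184)) = 13, since 13^2 = 169 <= 184 < 196 = 14^2.
Iterate m_{i+1} = d_i*a_i - m_i, d_{i+1} = (184 - m_{i+1}^2)/d_i, a_{i+1} = floor((a_0 + m_{i+1})/d_{i+1}):
  m_1 = 1*13 - 0 = 13, d_1 = (184 - 13^2)/1 = 15/1 = 15, a_1 = floor((13 + 13)/15) = 1.
  m_2 = 15*1 - 13 = 2, d_2 = (184 - 2^2)/15 = 180/15 = 12, a_2 = floor((13 + 2)/12) = 1.
  m_3 = 12*1 - 2 = 10, d_3 = (184 - 10^2)/12 = 84/12 = 7, a_3 = floor((13 + 10)/7) = 3.
  m_4 = 7*3 - 10 = 11, d_4 = (184 - 11^2)/7 = 63/7 = 9, a_4 = floor((13 + 11)/9) = 2.
  m_5 = 9*2 - 11 = 7, d_5 = (184 - 7^2)/9 = 135/9 = 15, a_5 = floor((13 + 7)/15) = 1.
  m_6 = 15*1 - 7 = 8, d_6 = (184 - 8^2)/15 = 120/15 = 8, a_6 = floor((13 + 8)/8) = 2.
  m_7 = 8*2 - 8 = 8, d_7 = (184 - 8^2)/8 = 120/8 = 15, a_7 = floor((13 + 8)/15) = 1.
  m_8 = 15*1 - 8 = 7, d_8 = (184 - 7^2)/15 = 135/15 = 9, a_8 = floor((13 + 7)/9) = 2.
  m_9 = 9*2 - 7 = 11, d_9 = (184 - 11^2)/9 = 63/9 = 7, a_9 = floor((13 + 11)/7) = 3.
  m_10 = 7*3 - 11 = 10, d_10 = (184 - 10^2)/7 = 84/7 = 12, a_10 = floor((13 + 10)/12) = 1.
  m_11 = 12*1 - 10 = 2, d_11 = (184 - 2^2)/12 = 180/12 = 15, a_11 = floor((13 + 2)/15) = 1.
  m_12 = 15*1 - 2 = 13, d_12 = (184 - 13^2)/15 = 15/15 = 1, a_12 = floor((13 + 13)/1) = 26.
  m_13 = 1*26 - 13 = 13, d_13 = (184 - 13^2)/1 = 15/1 = 15: (m_13, d_13) = (m_1, d_1) = (13, 15), so from here the quotients repeat a_1, ..., a_12; the period length is 12.
Hence the expansion of sqrt(184) is a_0 = 13 followed by the repeating block 1, 1, 3, 2, 1, 2, 1, 2, 3, 1, 1, 26 (period 12).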